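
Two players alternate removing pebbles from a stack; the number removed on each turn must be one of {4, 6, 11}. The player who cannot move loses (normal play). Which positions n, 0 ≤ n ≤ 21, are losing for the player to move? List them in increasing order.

G(0) = 0
G(1) = mex{} = 0
G(2) = mex{} = 0
G(3) = mex{} = 0
G(4) = mex{0} = 1
G(5) = mex{0} = 1
G(6) = mex{0,0} = 1
G(7) = mex{0,0} = 1
G(8) = mex{1,0} = 2
G(9) = mex{1,0} = 2
G(10) = mex{1,1} = 0
G(11) = mex{1,1,0} = 2
G(12) = mex{2,1,0} = 3
G(13) = mex{2,1,0} = 3
G(14) = mex{0,2,0} = 1
G(15) = mex{2,2,1} = 0
G(16) = mex{3,0,1} = 2
G(17) = mex{3,2,1} = 0
G(18) = mex{1,3,1} = 0
G(19) = mex{0,3,2} = 1
G(20) = mex{2,1,2} = 0
G(21) = mex{0,0,0} = 1
P-positions are exactly the n with G(n) = 0.

0, 1, 2, 3, 10, 15, 17, 18, 20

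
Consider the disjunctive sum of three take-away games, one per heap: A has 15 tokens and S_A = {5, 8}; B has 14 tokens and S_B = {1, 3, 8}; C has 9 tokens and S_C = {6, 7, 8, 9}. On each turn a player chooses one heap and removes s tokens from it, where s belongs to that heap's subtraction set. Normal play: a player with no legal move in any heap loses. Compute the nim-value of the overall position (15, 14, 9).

Heap A, S = {5, 8}:
G(0) = 0
G(1) = mex{} = 0
G(2) = mex{} = 0
G(3) = mex{} = 0
G(4) = mex{} = 0
G(5) = mex{0} = 1
G(6) = mex{0} = 1
G(7) = mex{0} = 1
G(8) = mex{0,0} = 1
G(9) = mex{0,0} = 1
G(10) = mex{1,0} = 2
G(11) = mex{1,0} = 2
G(12) = mex{1,0} = 2
G(13) = mex{1,1} = 0
G(14) = mex{1,1} = 0
G(15) = mex{2,1} = 0
G_A(15) = 0.
Heap B, S = {1, 3, 8}:
n :  0  1  2  3  4  5  6  7  8  9 10 11 12 13 14
G :  0  1  0  1  0  1  0  1  2  3  2  0  1  0  1
G_B(14) = 1.
Heap C, S = {6, 7, 8, 9}:
n : 0 1 2 3 4 5 6 7 8 9
G : 0 0 0 0 0 0 1 1 1 1
G_C(9) = 1.
Combined Grundy value = 0 ⊕ 1 ⊕ 1 = 0.

0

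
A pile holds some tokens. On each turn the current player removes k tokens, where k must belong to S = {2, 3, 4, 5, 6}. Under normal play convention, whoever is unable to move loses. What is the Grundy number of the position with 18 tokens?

n :  0  1  2  3  4  5  6  7  8  9 10 11 12 13 14 15 16 17 18
G :  0  0  1  1  2  2  3  3  0  0  1  1  2  2  3  3  0  0  1

1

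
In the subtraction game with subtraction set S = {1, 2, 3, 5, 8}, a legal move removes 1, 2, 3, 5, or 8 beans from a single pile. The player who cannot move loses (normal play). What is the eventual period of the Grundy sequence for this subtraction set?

n :  0  1  2  3  4  5  6  7  8  9 10 11 12 13 14 15 16 17 18 19 20 21
G :  0  1  2  3  0  1  2  3  4  5  0  1  2  3  0  1  2  3  4  5  0  1
G(n+10) = G(n) holds for n = 0,…,7 (a full window of length max(S) = 8), so the sequence is purely periodic with period 10.

10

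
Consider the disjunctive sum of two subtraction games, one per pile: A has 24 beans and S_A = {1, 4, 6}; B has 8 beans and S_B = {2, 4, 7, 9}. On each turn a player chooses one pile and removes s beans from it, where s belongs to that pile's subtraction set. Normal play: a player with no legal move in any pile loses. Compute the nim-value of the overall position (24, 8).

Pile A, S = {1, 4, 6}:
n :  0  1  2  3  4  5  6  7  8  9 10 11 12 13 14 15 16 17 18 19 20 21 22 23 24
G :  0  1  0  1  2  0  1  0  1  2  0  1  0  1  2  0  1  0  1  2  0  1  0  1  2
G_A(24) = 2.
Pile B, S = {2, 4, 7, 9}:
n : 0 1 2 3 4 5 6 7 8
G : 0 0 1 1 2 2 0 3 1
G_B(8) = 1.
Combined Grundy value = 2 ⊕ 1 = 3.

3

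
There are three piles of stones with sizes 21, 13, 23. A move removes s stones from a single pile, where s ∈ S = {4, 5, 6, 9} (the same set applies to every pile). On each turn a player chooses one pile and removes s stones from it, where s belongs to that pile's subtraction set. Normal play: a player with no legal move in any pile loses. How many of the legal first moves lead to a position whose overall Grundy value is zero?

0

All piles use S = {4, 5, 6, 9}:
G(0) = 0
G(1) = mex{} = 0
G(2) = mex{} = 0
G(3) = mex{} = 0
G(4) = mex{0} = 1
G(5) = mex{0,0} = 1
G(6) = mex{0,0,0} = 1
G(7) = mex{0,0,0} = 1
G(8) = mex{1,0,0} = 2
G(9) = mex{1,1,0,0} = 2
G(10) = mex{1,1,1,0} = 2
G(11) = mex{1,1,1,0} = 2
G(12) = mex{2,1,1,0} = 3
G(13) = mex{2,2,1,1} = 0
G(14) = mex{2,2,2,1} = 0
G(15) = mex{2,2,2,1} = 0
G(16) = mex{3,2,2,1} = 0
G(17) = mex{0,3,2,2} = 1
G(18) = mex{0,0,3,2} = 1
G(19) = mex{0,0,0,2} = 1
G(20) = mex{0,0,0,2} = 1
G(21) = mex{1,0,0,3} = 2
G(22) = mex{1,1,0,0} = 2
G(23) = mex{1,1,1,0} = 2
Pile A: G(21) = 2.
Pile B: G(13) = 0.
Pile C: G(23) = 2.
Combined Grundy value = 2 ⊕ 0 ⊕ 2 = 0.
A winning move leaves total XOR = 0, i.e. changes one component's Grundy value g to g ⊕ X where X is the current total.
Pile A: target g' = 2⊕0 = 2, but every legal move changes the Grundy value (mex property), so 0 moves.
Pile B: target g' = 0⊕0 = 0, but every legal move changes the Grundy value (mex property), so 0 moves.
Pile C: target g' = 2⊕0 = 2, but every legal move changes the Grundy value (mex property), so 0 moves.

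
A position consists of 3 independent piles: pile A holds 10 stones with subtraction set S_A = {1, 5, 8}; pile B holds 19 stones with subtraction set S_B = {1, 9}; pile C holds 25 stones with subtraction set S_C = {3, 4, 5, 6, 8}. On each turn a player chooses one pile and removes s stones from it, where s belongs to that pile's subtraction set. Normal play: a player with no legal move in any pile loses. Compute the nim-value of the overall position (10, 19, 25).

Pile A, S = {1, 5, 8}:
n :  0  1  2  3  4  5  6  7  8  9 10
G :  0  1  0  1  0  1  0  1  2  3  2
G_A(10) = 2.
Pile B, S = {1, 9}:
G(0) = 0
G(1) = mex{0} = 1
G(2) = mex{1} = 0
G(3) = mex{0} = 1
G(4) = mex{1} = 0
G(5) = mex{0} = 1
G(6) = mex{1} = 0
G(7) = mex{0} = 1
G(8) = mex{1} = 0
G(9) = mex{0,0} = 1
G(10) = mex{1,1} = 0
G(11) = mex{0,0} = 1
G(12) = mex{1,1} = 0
G(13) = mex{0,0} = 1
G(14) = mex{1,1} = 0
G(15) = mex{0,0} = 1
G(16) = mex{1,1} = 0
G(17) = mex{0,0} = 1
G(18) = mex{1,1} = 0
G(19) = mex{0,0} = 1
G_B(19) = 1.
Pile C, S = {3, 4, 5, 6, 8}:
G(0) = 0
G(1) = mex{} = 0
G(2) = mex{} = 0
G(3) = mex{0} = 1
G(4) = mex{0,0} = 1
G(5) = mex{0,0,0} = 1
G(6) = mex{1,0,0,0} = 2
G(7) = mex{1,1,0,0} = 2
G(8) = mex{1,1,1,0,0} = 2
G(9) = mex{2,1,1,1,0} = 3
G(10) = mex{2,2,1,1,0} = 3
G(11) = mex{2,2,2,1,1} = 0
G(12) = mex{3,2,2,2,1} = 0
G(13) = mex{3,3,2,2,1} = 0
G(14) = mex{0,3,3,2,2} = 1
G(15) = mex{0,0,3,3,2} = 1
G(16) = mex{0,0,0,3,2} = 1
G(17) = mex{1,0,0,0,3} = 2
G(18) = mex{1,1,0,0,3} = 2
G(19) = mex{1,1,1,0,0} = 2
G(20) = mex{2,1,1,1,0} = 3
G(21) = mex{2,2,1,1,0} = 3
G(22) = mex{2,2,2,1,1} = 0
G(23) = mex{3,2,2,2,1} = 0
G(24) = mex{3,3,2,2,1} = 0
G(25) = mex{0,3,3,2,2} = 1
G_C(25) = 1.
Combined Grundy value = 2 ⊕ 1 ⊕ 1 = 2.

2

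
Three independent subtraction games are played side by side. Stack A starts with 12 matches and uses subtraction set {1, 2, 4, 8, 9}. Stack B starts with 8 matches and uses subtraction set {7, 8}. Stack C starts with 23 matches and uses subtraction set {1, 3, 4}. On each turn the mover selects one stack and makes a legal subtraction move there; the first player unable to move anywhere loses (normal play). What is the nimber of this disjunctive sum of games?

Stack A, S = {1, 2, 4, 8, 9}:
G(0) = 0
G(1) = mex{0} = 1
G(2) = mex{1,0} = 2
G(3) = mex{2,1} = 0
G(4) = mex{0,2,0} = 1
G(5) = mex{1,0,1} = 2
G(6) = mex{2,1,2} = 0
G(7) = mex{0,2,0} = 1
G(8) = mex{1,0,1,0} = 2
G(9) = mex{2,1,2,1,0} = 3
G(10) = mex{3,2,0,2,1} = 4
G(11) = mex{4,3,1,0,2} = 5
G(12) = mex{5,4,2,1,0} = 3
G_A(12) = 3.
Stack B, S = {7, 8}:
G(0) = 0
G(1) = mex{} = 0
G(2) = mex{} = 0
G(3) = mex{} = 0
G(4) = mex{} = 0
G(5) = mex{} = 0
G(6) = mex{} = 0
G(7) = mex{0} = 1
G(8) = mex{0,0} = 1
G_B(8) = 1.
Stack C, S = {1, 3, 4}:
n :  0  1  2  3  4  5  6  7  8  9 10 11 12 13 14 15 16 17 18 19 20 21 22 23
G :  0  1  0  1  2  3  2  0  1  0  1  2  3  2  0  1  0  1  2  3  2  0  1  0
G_C(23) = 0.
Combined Grundy value = 3 ⊕ 1 ⊕ 0 = 2.

2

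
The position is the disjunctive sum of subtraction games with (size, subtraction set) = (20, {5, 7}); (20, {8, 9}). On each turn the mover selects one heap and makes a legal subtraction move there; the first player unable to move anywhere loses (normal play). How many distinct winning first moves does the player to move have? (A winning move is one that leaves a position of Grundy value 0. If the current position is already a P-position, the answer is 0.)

4

Heap A, S = {5, 7}:
n :  0  1  2  3  4  5  6  7  8  9 10 11 12 13 14 15 16 17 18 19 20
G :  0  0  0  0  0  1  1  1  1  1  2  2  0  0  0  0  0  1  1  1  1
G_A(20) = 1.
Heap B, S = {8, 9}:
n :  0  1  2  3  4  5  6  7  8  9 10 11 12 13 14 15 16 17 18 19 20
G :  0  0  0  0  0  0  0  0  1  1  1  1  1  1  1  1  2  0  0  0  0
G_B(20) = 0.
Combined Grundy value = 1 ⊕ 0 = 1.
A winning move leaves total XOR = 0, i.e. changes one component's Grundy value g to g ⊕ X where X is the current total.
Heap A: need g' = 1⊕1 = 0. Options: 20−5→G=0, 20−7→G=0. Hits: 2.
Heap B: need g' = 0⊕1 = 1. Options: 20−8→G=1, 20−9→G=1. Hits: 2.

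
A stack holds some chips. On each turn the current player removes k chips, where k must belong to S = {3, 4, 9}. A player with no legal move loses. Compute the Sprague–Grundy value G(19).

2

G(0) = 0
G(1) = mex{} = 0
G(2) = mex{} = 0
G(3) = mex{0} = 1
G(4) = mex{0,0} = 1
G(5) = mex{0,0} = 1
G(6) = mex{1,0} = 2
G(7) = mex{1,1} = 0
G(8) = mex{1,1} = 0
G(9) = mex{2,1,0} = 3
G(10) = mex{0,2,0} = 1
G(11) = mex{0,0,0} = 1
G(12) = mex{3,0,1} = 2
G(13) = mex{1,3,1} = 0
G(14) = mex{1,1,1} = 0
G(15) = mex{2,1,2} = 0
G(16) = mex{0,2,0} = 1
G(17) = mex{0,0,0} = 1
G(18) = mex{0,0,3} = 1
G(19) = mex{1,0,1} = 2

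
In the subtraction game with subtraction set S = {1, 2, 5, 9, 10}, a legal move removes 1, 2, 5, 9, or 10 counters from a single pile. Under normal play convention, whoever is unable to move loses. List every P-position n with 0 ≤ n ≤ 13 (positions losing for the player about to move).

0, 3, 6

G(0) = 0
G(1) = mex{0} = 1
G(2) = mex{1,0} = 2
G(3) = mex{2,1} = 0
G(4) = mex{0,2} = 1
G(5) = mex{1,0,0} = 2
G(6) = mex{2,1,1} = 0
G(7) = mex{0,2,2} = 1
G(8) = mex{1,0,0} = 2
G(9) = mex{2,1,1,0} = 3
G(10) = mex{3,2,2,1,0} = 4
G(11) = mex{4,3,0,2,1} = 5
G(12) = mex{5,4,1,0,2} = 3
G(13) = mex{3,5,2,1,0} = 4
P-positions are exactly the n with G(n) = 0.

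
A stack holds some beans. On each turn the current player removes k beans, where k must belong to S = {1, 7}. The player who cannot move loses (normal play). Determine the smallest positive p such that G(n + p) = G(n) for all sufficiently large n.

2

G(0) = 0
G(1) = mex{0} = 1
G(2) = mex{1} = 0
G(3) = mex{0} = 1
G(4) = mex{1} = 0
G(5) = mex{0} = 1
G(6) = mex{1} = 0
G(7) = mex{0,0} = 1
G(8) = mex{1,1} = 0
G(9) = mex{0,0} = 1
G(10) = mex{1,1} = 0
G(11) = mex{0,0} = 1
G(12) = mex{1,1} = 0
G(13) = mex{0,0} = 1
G(14) = mex{1,1} = 0
G(n+2) = G(n) holds for n = 0,…,6 (a full window of length max(S) = 7), so the sequence is purely periodic with period 2.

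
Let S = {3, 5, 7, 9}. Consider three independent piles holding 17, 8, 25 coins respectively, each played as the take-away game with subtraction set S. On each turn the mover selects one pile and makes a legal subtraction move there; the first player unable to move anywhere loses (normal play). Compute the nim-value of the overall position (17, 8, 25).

All piles use S = {3, 5, 7, 9}:
G(0) = 0
G(1) = mex{} = 0
G(2) = mex{} = 0
G(3) = mex{0} = 1
G(4) = mex{0} = 1
G(5) = mex{0,0} = 1
G(6) = mex{1,0} = 2
G(7) = mex{1,0,0} = 2
G(8) = mex{1,1,0} = 2
G(9) = mex{2,1,0,0} = 3
G(10) = mex{2,1,1,0} = 3
G(11) = mex{2,2,1,0} = 3
G(12) = mex{3,2,1,1} = 0
G(13) = mex{3,2,2,1} = 0
G(14) = mex{3,3,2,1} = 0
G(15) = mex{0,3,2,2} = 1
G(16) = mex{0,3,3,2} = 1
G(17) = mex{0,0,3,2} = 1
G(18) = mex{1,0,3,3} = 2
G(19) = mex{1,0,0,3} = 2
G(20) = mex{1,1,0,3} = 2
G(21) = mex{2,1,0,0} = 3
G(22) = mex{2,1,1,0} = 3
G(23) = mex{2,2,1,0} = 3
G(24) = mex{3,2,1,1} = 0
G(25) = mex{3,2,2,1} = 0
Pile A: G(17) = 1.
Pile B: G(8) = 2.
Pile C: G(25) = 0.
Combined Grundy value = 1 ⊕ 2 ⊕ 0 = 3.

3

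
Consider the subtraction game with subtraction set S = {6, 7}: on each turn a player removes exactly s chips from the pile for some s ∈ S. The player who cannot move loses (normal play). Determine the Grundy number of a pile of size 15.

0

G(0) = 0
G(1) = mex{} = 0
G(2) = mex{} = 0
G(3) = mex{} = 0
G(4) = mex{} = 0
G(5) = mex{} = 0
G(6) = mex{0} = 1
G(7) = mex{0,0} = 1
G(8) = mex{0,0} = 1
G(9) = mex{0,0} = 1
G(10) = mex{0,0} = 1
G(11) = mex{0,0} = 1
G(12) = mex{1,0} = 2
G(13) = mex{1,1} = 0
G(14) = mex{1,1} = 0
G(15) = mex{1,1} = 0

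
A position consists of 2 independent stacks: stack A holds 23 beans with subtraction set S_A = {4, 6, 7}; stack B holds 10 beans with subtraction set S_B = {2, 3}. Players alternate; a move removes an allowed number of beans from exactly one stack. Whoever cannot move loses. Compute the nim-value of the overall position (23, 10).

Stack A, S = {4, 6, 7}:
G(0) = 0
G(1) = mex{} = 0
G(2) = mex{} = 0
G(3) = mex{} = 0
G(4) = mex{0} = 1
G(5) = mex{0} = 1
G(6) = mex{0,0} = 1
G(7) = mex{0,0,0} = 1
G(8) = mex{1,0,0} = 2
G(9) = mex{1,0,0} = 2
G(10) = mex{1,1,0} = 2
G(11) = mex{1,1,1} = 0
G(12) = mex{2,1,1} = 0
G(13) = mex{2,1,1} = 0
G(14) = mex{2,2,1} = 0
G(15) = mex{0,2,2} = 1
G(16) = mex{0,2,2} = 1
G(17) = mex{0,0,2} = 1
G(18) = mex{0,0,0} = 1
G(19) = mex{1,0,0} = 2
G(20) = mex{1,0,0} = 2
G(21) = mex{1,1,0} = 2
G(22) = mex{1,1,1} = 0
G(23) = mex{2,1,1} = 0
G_A(23) = 0.
Stack B, S = {2, 3}:
G(0) = 0
G(1) = mex{} = 0
G(2) = mex{0} = 1
G(3) = mex{0,0} = 1
G(4) = mex{1,0} = 2
G(5) = mex{1,1} = 0
G(6) = mex{2,1} = 0
G(7) = mex{0,2} = 1
G(8) = mex{0,0} = 1
G(9) = mex{1,0} = 2
G(10) = mex{1,1} = 0
G_B(10) = 0.
Combined Grundy value = 0 ⊕ 0 = 0.

0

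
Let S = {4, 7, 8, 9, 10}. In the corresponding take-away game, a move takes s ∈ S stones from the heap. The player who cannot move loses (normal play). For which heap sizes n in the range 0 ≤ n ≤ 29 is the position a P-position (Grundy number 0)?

G(0) = 0
G(1) = mex{} = 0
G(2) = mex{} = 0
G(3) = mex{} = 0
G(4) = mex{0} = 1
G(5) = mex{0} = 1
G(6) = mex{0} = 1
G(7) = mex{0,0} = 1
G(8) = mex{1,0,0} = 2
G(9) = mex{1,0,0,0} = 2
G(10) = mex{1,0,0,0,0} = 2
G(11) = mex{1,1,0,0,0} = 2
G(12) = mex{2,1,1,0,0} = 3
G(13) = mex{2,1,1,1,0} = 3
G(14) = mex{2,1,1,1,1} = 0
G(15) = mex{2,2,1,1,1} = 0
G(16) = mex{3,2,2,1,1} = 0
G(17) = mex{3,2,2,2,1} = 0
G(18) = mex{0,2,2,2,2} = 1
G(19) = mex{0,3,2,2,2} = 1
G(20) = mex{0,3,3,2,2} = 1
G(21) = mex{0,0,3,3,2} = 1
G(22) = mex{1,0,0,3,3} = 2
G(23) = mex{1,0,0,0,3} = 2
G(24) = mex{1,0,0,0,0} = 2
G(25) = mex{1,1,0,0,0} = 2
G(26) = mex{2,1,1,0,0} = 3
G(27) = mex{2,1,1,1,0} = 3
G(28) = mex{2,1,1,1,1} = 0
G(29) = mex{2,2,1,1,1} = 0
P-positions are exactly the n with G(n) = 0.

0, 1, 2, 3, 14, 15, 16, 17, 28, 29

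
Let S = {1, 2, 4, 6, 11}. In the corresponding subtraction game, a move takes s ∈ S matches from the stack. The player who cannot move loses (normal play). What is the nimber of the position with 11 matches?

G(0) = 0
G(1) = mex{0} = 1
G(2) = mex{1,0} = 2
G(3) = mex{2,1} = 0
G(4) = mex{0,2,0} = 1
G(5) = mex{1,0,1} = 2
G(6) = mex{2,1,2,0} = 3
G(7) = mex{3,2,0,1} = 4
G(8) = mex{4,3,1,2} = 0
G(9) = mex{0,4,2,0} = 1
G(10) = mex{1,0,3,1} = 2
G(11) = mex{2,1,4,2,0} = 3

3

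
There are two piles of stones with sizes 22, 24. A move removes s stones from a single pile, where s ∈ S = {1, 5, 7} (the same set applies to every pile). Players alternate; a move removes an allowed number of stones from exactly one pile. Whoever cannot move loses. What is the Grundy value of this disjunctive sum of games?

All piles use S = {1, 5, 7}:
G(0) = 0
G(1) = mex{0} = 1
G(2) = mex{1} = 0
G(3) = mex{0} = 1
G(4) = mex{1} = 0
G(5) = mex{0,0} = 1
G(6) = mex{1,1} = 0
G(7) = mex{0,0,0} = 1
G(8) = mex{1,1,1} = 0
G(9) = mex{0,0,0} = 1
G(10) = mex{1,1,1} = 0
G(11) = mex{0,0,0} = 1
G(12) = mex{1,1,1} = 0
G(13) = mex{0,0,0} = 1
G(14) = mex{1,1,1} = 0
G(15) = mex{0,0,0} = 1
G(16) = mex{1,1,1} = 0
G(17) = mex{0,0,0} = 1
G(18) = mex{1,1,1} = 0
G(19) = mex{0,0,0} = 1
G(20) = mex{1,1,1} = 0
G(21) = mex{0,0,0} = 1
G(22) = mex{1,1,1} = 0
G(23) = mex{0,0,0} = 1
G(24) = mex{1,1,1} = 0
Pile A: G(22) = 0.
Pile B: G(24) = 0.
Combined Grundy value = 0 ⊕ 0 = 0.

0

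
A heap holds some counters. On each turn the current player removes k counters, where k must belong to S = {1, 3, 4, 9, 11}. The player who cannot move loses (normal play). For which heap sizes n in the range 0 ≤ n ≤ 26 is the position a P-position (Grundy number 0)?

0, 2, 7, 12, 14, 19, 24, 26

n :  0  1  2  3  4  5  6  7  8  9 10 11 12 13 14 15 16 17 18 19 20 21 22 23 24 25 26
G :  0  1  0  1  2  3  2  0  1  4  3  2  0  1  0  1  2  3  2  0  1  4  3  2  0  1  0
P-positions are exactly the n with G(n) = 0.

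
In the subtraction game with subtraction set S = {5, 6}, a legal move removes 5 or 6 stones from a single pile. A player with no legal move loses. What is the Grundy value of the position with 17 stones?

1

n :  0  1  2  3  4  5  6  7  8  9 10 11 12 13 14 15 16 17
G :  0  0  0  0  0  1  1  1  1  1  2  0  0  0  0  0  1  1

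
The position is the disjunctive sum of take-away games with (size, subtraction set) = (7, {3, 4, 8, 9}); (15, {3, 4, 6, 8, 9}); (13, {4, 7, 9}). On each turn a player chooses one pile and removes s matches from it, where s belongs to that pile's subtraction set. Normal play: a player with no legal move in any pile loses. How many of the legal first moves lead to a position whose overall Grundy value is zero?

Pile A, S = {3, 4, 8, 9}:
G(0) = 0
G(1) = mex{} = 0
G(2) = mex{} = 0
G(3) = mex{0} = 1
G(4) = mex{0,0} = 1
G(5) = mex{0,0} = 1
G(6) = mex{1,0} = 2
G(7) = mex{1,1} = 0
G_A(7) = 0.
Pile B, S = {3, 4, 6, 8, 9}:
n :  0  1  2  3  4  5  6  7  8  9 10 11 12 13 14 15
G :  0  0  0  1  1  1  2  2  2  3  3  3  0  0  0  1
G_B(15) = 1.
Pile C, S = {4, 7, 9}:
n :  0  1  2  3  4  5  6  7  8  9 10 11 12 13
G :  0  0  0  0  1  1  1  1  2  2  2  2  3  0
G_C(13) = 0.
Combined Grundy value = 0 ⊕ 1 ⊕ 0 = 1.
A winning move leaves total XOR = 0, i.e. changes one component's Grundy value g to g ⊕ X where X is the current total.
Pile A: need g' = 0⊕1 = 1. Options: 7−3→G=1, 7−4→G=1. Hits: 2.
Pile B: need g' = 1⊕1 = 0. Options: 15−3→G=0, 15−4→G=3, 15−6→G=3, 15−8→G=2, 15−9→G=2. Hits: 1.
Pile C: need g' = 0⊕1 = 1. Options: 13−4→G=2, 13−7→G=1, 13−9→G=1. Hits: 2.

5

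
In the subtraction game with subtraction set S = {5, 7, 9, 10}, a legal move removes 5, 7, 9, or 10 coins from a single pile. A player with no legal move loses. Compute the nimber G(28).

2

G(0) = 0
G(1) = mex{} = 0
G(2) = mex{} = 0
G(3) = mex{} = 0
G(4) = mex{} = 0
G(5) = mex{0} = 1
G(6) = mex{0} = 1
G(7) = mex{0,0} = 1
G(8) = mex{0,0} = 1
G(9) = mex{0,0,0} = 1
G(10) = mex{1,0,0,0} = 2
G(11) = mex{1,0,0,0} = 2
G(12) = mex{1,1,0,0} = 2
G(13) = mex{1,1,0,0} = 2
G(14) = mex{1,1,1,0} = 2
G(15) = mex{2,1,1,1} = 0
G(16) = mex{2,1,1,1} = 0
G(17) = mex{2,2,1,1} = 0
G(18) = mex{2,2,1,1} = 0
G(19) = mex{2,2,2,1} = 0
G(20) = mex{0,2,2,2} = 1
G(21) = mex{0,2,2,2} = 1
G(22) = mex{0,0,2,2} = 1
G(23) = mex{0,0,2,2} = 1
G(24) = mex{0,0,0,2} = 1
G(25) = mex{1,0,0,0} = 2
G(26) = mex{1,0,0,0} = 2
G(27) = mex{1,1,0,0} = 2
G(28) = mex{1,1,0,0} = 2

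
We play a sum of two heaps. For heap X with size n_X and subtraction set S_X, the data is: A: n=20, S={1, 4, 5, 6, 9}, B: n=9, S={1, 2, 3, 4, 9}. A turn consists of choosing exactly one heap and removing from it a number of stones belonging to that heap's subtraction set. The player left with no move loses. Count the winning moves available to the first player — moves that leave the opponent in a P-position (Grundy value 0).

Heap A, S = {1, 4, 5, 6, 9}:
G(0) = 0
G(1) = mex{0} = 1
G(2) = mex{1} = 0
G(3) = mex{0} = 1
G(4) = mex{1,0} = 2
G(5) = mex{2,1,0} = 3
G(6) = mex{3,0,1,0} = 2
G(7) = mex{2,1,0,1} = 3
G(8) = mex{3,2,1,0} = 4
G(9) = mex{4,3,2,1,0} = 5
G(10) = mex{5,2,3,2,1} = 0
G(11) = mex{0,3,2,3,0} = 1
G(12) = mex{1,4,3,2,1} = 0
G(13) = mex{0,5,4,3,2} = 1
G(14) = mex{1,0,5,4,3} = 2
G(15) = mex{2,1,0,5,2} = 3
G(16) = mex{3,0,1,0,3} = 2
G(17) = mex{2,1,0,1,4} = 3
G(18) = mex{3,2,1,0,5} = 4
G(19) = mex{4,3,2,1,0} = 5
G(20) = mex{5,2,3,2,1} = 0
G_A(20) = 0.
Heap B, S = {1, 2, 3, 4, 9}:
n : 0 1 2 3 4 5 6 7 8 9
G : 0 1 2 3 4 0 1 2 3 4
G_B(9) = 4.
Combined Grundy value = 0 ⊕ 4 = 4.
A winning move leaves total XOR = 0, i.e. changes one component's Grundy value g to g ⊕ X where X is the current total.
Heap A: need g' = 0⊕4 = 4. Options: 20−1→G=5, 20−4→G=2, 20−5→G=3, 20−6→G=2, 20−9→G=1. Hits: 0.
Heap B: need g' = 4⊕4 = 0. Options: 9−1→G=3, 9−2→G=2, 9−3→G=1, 9−4→G=0, 9−9→G=0. Hits: 2.

2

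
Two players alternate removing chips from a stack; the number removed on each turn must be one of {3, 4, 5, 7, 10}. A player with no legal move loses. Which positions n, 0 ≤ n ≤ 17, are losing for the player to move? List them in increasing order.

G(0) = 0
G(1) = mex{} = 0
G(2) = mex{} = 0
G(3) = mex{0} = 1
G(4) = mex{0,0} = 1
G(5) = mex{0,0,0} = 1
G(6) = mex{1,0,0} = 2
G(7) = mex{1,1,0,0} = 2
G(8) = mex{1,1,1,0} = 2
G(9) = mex{2,1,1,0} = 3
G(10) = mex{2,2,1,1,0} = 3
G(11) = mex{2,2,2,1,0} = 3
G(12) = mex{3,2,2,1,0} = 4
G(13) = mex{3,3,2,2,1} = 0
G(14) = mex{3,3,3,2,1} = 0
G(15) = mex{4,3,3,2,1} = 0
G(16) = mex{0,4,3,3,2} = 1
G(17) = mex{0,0,4,3,2} = 1
P-positions are exactly the n with G(n) = 0.

0, 1, 2, 13, 14, 15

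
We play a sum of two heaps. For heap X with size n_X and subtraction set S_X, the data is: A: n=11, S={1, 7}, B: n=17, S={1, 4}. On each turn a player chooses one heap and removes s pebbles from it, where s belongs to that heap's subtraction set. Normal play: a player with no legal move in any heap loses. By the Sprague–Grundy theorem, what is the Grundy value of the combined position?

Heap A, S = {1, 7}:
G(0) = 0
G(1) = mex{0} = 1
G(2) = mex{1} = 0
G(3) = mex{0} = 1
G(4) = mex{1} = 0
G(5) = mex{0} = 1
G(6) = mex{1} = 0
G(7) = mex{0,0} = 1
G(8) = mex{1,1} = 0
G(9) = mex{0,0} = 1
G(10) = mex{1,1} = 0
G(11) = mex{0,0} = 1
G_A(11) = 1.
Heap B, S = {1, 4}:
n :  0  1  2  3  4  5  6  7  8  9 10 11 12 13 14 15 16 17
G :  0  1  0  1  2  0  1  0  1  2  0  1  0  1  2  0  1  0
G_B(17) = 0.
Combined Grundy value = 1 ⊕ 0 = 1.

1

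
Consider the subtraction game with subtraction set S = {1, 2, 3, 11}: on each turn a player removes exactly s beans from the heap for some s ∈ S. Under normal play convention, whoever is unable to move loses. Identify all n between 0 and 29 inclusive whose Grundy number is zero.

n :  0  1  2  3  4  5  6  7  8  9 10 11 12 13 14 15 16 17 18 19 20 21 22 23 24 25 26 27 28 29
G :  0  1  2  3  0  1  2  3  0  1  2  3  0  1  2  3  0  1  2  3  0  1  2  3  0  1  2  3  0  1
P-positions are exactly the n with G(n) = 0.

0, 4, 8, 12, 16, 20, 24, 28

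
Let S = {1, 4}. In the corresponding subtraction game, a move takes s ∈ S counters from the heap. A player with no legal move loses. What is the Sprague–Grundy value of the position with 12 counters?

0

n :  0  1  2  3  4  5  6  7  8  9 10 11 12
G :  0  1  0  1  2  0  1  0  1  2  0  1  0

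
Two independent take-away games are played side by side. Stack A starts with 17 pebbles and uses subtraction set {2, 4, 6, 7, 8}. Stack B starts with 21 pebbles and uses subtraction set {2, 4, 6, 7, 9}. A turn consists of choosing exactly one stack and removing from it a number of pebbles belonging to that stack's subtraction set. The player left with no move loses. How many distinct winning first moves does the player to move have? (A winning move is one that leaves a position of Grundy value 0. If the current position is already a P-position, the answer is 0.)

1

Stack A, S = {2, 4, 6, 7, 8}:
n :  0  1  2  3  4  5  6  7  8  9 10 11 12 13 14 15 16 17
G :  0  0  1  1  2  2  3  3  4  4  0  0  1  1  2  2  3  3
G_A(17) = 3.
Stack B, S = {2, 4, 6, 7, 9}:
n :  0  1  2  3  4  5  6  7  8  9 10 11 12 13 14 15 16 17 18 19 20 21
G :  0  0  1  1  2  2  3  3  4  4  5  0  0  1  1  2  2  3  3  4  4  5
G_B(21) = 5.
Combined Grundy value = 3 ⊕ 5 = 6.
A winning move leaves total XOR = 0, i.e. changes one component's Grundy value g to g ⊕ X where X is the current total.
Stack A: need g' = 3⊕6 = 5. Options: 17−2→G=2, 17−4→G=1, 17−6→G=0, 17−7→G=0, 17−8→G=4. Hits: 0.
Stack B: need g' = 5⊕6 = 3. Options: 21−2→G=4, 21−4→G=3, 21−6→G=2, 21−7→G=1, 21−9→G=0. Hits: 1.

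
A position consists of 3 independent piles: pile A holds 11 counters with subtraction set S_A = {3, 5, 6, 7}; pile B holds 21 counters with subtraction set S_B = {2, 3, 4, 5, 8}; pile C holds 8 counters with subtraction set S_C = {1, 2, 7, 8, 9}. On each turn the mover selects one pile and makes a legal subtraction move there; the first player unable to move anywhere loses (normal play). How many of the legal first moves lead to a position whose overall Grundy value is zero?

Pile A, S = {3, 5, 6, 7}:
n :  0  1  2  3  4  5  6  7  8  9 10 11
G :  0  0  0  1  1  1  2  2  2  3  0  0
G_A(11) = 0.
Pile B, S = {2, 3, 4, 5, 8}:
n :  0  1  2  3  4  5  6  7  8  9 10 11 12 13 14 15 16 17 18 19 20 21
G :  0  0  1  1  2  2  3  0  4  1  5  2  3  0  0  1  1  2  2  3  0  4
G_B(21) = 4.
Pile C, S = {1, 2, 7, 8, 9}:
G(0) = 0
G(1) = mex{0} = 1
G(2) = mex{1,0} = 2
G(3) = mex{2,1} = 0
G(4) = mex{0,2} = 1
G(5) = mex{1,0} = 2
G(6) = mex{2,1} = 0
G(7) = mex{0,2,0} = 1
G(8) = mex{1,0,1,0} = 2
G_C(8) = 2.
Combined Grundy value = 0 ⊕ 4 ⊕ 2 = 6.
A winning move leaves total XOR = 0, i.e. changes one component's Grundy value g to g ⊕ X where X is the current total.
Pile A: need g' = 0⊕6 = 6. Options: 11−3→G=2, 11−5→G=2, 11−6→G=1, 11−7→G=1. Hits: 0.
Pile B: need g' = 4⊕6 = 2. Options: 21−2→G=3, 21−3→G=2, 21−4→G=2, 21−5→G=1, 21−8→G=0. Hits: 2.
Pile C: need g' = 2⊕6 = 4. Options: 8−1→G=1, 8−2→G=0, 8−7→G=1, 8−8→G=0. Hits: 0.

2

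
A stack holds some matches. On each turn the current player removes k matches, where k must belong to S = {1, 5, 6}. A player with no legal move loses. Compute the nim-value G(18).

G(0) = 0
G(1) = mex{0} = 1
G(2) = mex{1} = 0
G(3) = mex{0} = 1
G(4) = mex{1} = 0
G(5) = mex{0,0} = 1
G(6) = mex{1,1,0} = 2
G(7) = mex{2,0,1} = 3
G(8) = mex{3,1,0} = 2
G(9) = mex{2,0,1} = 3
G(10) = mex{3,1,0} = 2
G(11) = mex{2,2,1} = 0
G(12) = mex{0,3,2} = 1
G(13) = mex{1,2,3} = 0
G(14) = mex{0,3,2} = 1
G(15) = mex{1,2,3} = 0
G(16) = mex{0,0,2} = 1
G(17) = mex{1,1,0} = 2
G(18) = mex{2,0,1} = 3

3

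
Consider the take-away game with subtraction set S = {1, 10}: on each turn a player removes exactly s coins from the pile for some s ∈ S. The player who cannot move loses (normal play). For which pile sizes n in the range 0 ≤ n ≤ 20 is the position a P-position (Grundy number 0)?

0, 2, 4, 6, 8, 11, 13, 15, 17, 19

G(0) = 0
G(1) = mex{0} = 1
G(2) = mex{1} = 0
G(3) = mex{0} = 1
G(4) = mex{1} = 0
G(5) = mex{0} = 1
G(6) = mex{1} = 0
G(7) = mex{0} = 1
G(8) = mex{1} = 0
G(9) = mex{0} = 1
G(10) = mex{1,0} = 2
G(11) = mex{2,1} = 0
G(12) = mex{0,0} = 1
G(13) = mex{1,1} = 0
G(14) = mex{0,0} = 1
G(15) = mex{1,1} = 0
G(16) = mex{0,0} = 1
G(17) = mex{1,1} = 0
G(18) = mex{0,0} = 1
G(19) = mex{1,1} = 0
G(20) = mex{0,2} = 1
P-positions are exactly the n with G(n) = 0.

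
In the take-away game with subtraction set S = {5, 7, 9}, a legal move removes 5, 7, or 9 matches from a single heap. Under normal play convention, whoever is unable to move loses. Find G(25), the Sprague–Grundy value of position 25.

2

G(0) = 0
G(1) = mex{} = 0
G(2) = mex{} = 0
G(3) = mex{} = 0
G(4) = mex{} = 0
G(5) = mex{0} = 1
G(6) = mex{0} = 1
G(7) = mex{0,0} = 1
G(8) = mex{0,0} = 1
G(9) = mex{0,0,0} = 1
G(10) = mex{1,0,0} = 2
G(11) = mex{1,0,0} = 2
G(12) = mex{1,1,0} = 2
G(13) = mex{1,1,0} = 2
G(14) = mex{1,1,1} = 0
G(15) = mex{2,1,1} = 0
G(16) = mex{2,1,1} = 0
G(17) = mex{2,2,1} = 0
G(18) = mex{2,2,1} = 0
G(19) = mex{0,2,2} = 1
G(20) = mex{0,2,2} = 1
G(21) = mex{0,0,2} = 1
G(22) = mex{0,0,2} = 1
G(23) = mex{0,0,0} = 1
G(24) = mex{1,0,0} = 2
G(25) = mex{1,0,0} = 2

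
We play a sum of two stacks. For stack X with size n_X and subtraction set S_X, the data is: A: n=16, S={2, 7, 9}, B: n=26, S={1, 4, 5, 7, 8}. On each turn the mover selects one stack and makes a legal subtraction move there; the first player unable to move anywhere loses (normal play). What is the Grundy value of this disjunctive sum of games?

2

Stack A, S = {2, 7, 9}:
G(0) = 0
G(1) = mex{} = 0
G(2) = mex{0} = 1
G(3) = mex{0} = 1
G(4) = mex{1} = 0
G(5) = mex{1} = 0
G(6) = mex{0} = 1
G(7) = mex{0,0} = 1
G(8) = mex{1,0} = 2
G(9) = mex{1,1,0} = 2
G(10) = mex{2,1,0} = 3
G(11) = mex{2,0,1} = 3
G(12) = mex{3,0,1} = 2
G(13) = mex{3,1,0} = 2
G(14) = mex{2,1,0} = 3
G(15) = mex{2,2,1} = 0
G(16) = mex{3,2,1} = 0
G_A(16) = 0.
Stack B, S = {1, 4, 5, 7, 8}:
n :  0  1  2  3  4  5  6  7  8  9 10 11 12 13 14 15 16 17 18 19 20 21 22 23 24 25 26
G :  0  1  0  1  2  3  2  3  4  5  4  0  1  0  1  2  3  2  3  4  5  4  0  1  0  1  2
G_B(26) = 2.
Combined Grundy value = 0 ⊕ 2 = 2.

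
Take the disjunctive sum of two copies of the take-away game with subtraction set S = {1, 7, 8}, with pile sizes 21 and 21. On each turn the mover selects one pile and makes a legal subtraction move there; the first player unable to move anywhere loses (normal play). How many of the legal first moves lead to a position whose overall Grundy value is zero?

0

All piles use S = {1, 7, 8}:
n :  0  1  2  3  4  5  6  7  8  9 10 11 12 13 14 15 16 17 18 19 20 21
G :  0  1  0  1  0  1  0  1  2  3  2  3  2  3  2  0  1  0  1  0  1  0
Pile A: G(21) = 0.
Pile B: G(21) = 0.
Combined Grundy value = 0 ⊕ 0 = 0.
A winning move leaves total XOR = 0, i.e. changes one component's Grundy value g to g ⊕ X where X is the current total.
Pile A: target g' = 0⊕0 = 0, but every legal move changes the Grundy value (mex property), so 0 moves.
Pile B: target g' = 0⊕0 = 0, but every legal move changes the Grundy value (mex property), so 0 moves.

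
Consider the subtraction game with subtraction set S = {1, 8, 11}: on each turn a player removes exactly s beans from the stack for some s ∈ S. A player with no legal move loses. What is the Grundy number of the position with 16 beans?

0

G(0) = 0
G(1) = mex{0} = 1
G(2) = mex{1} = 0
G(3) = mex{0} = 1
G(4) = mex{1} = 0
G(5) = mex{0} = 1
G(6) = mex{1} = 0
G(7) = mex{0} = 1
G(8) = mex{1,0} = 2
G(9) = mex{2,1} = 0
G(10) = mex{0,0} = 1
G(11) = mex{1,1,0} = 2
G(12) = mex{2,0,1} = 3
G(13) = mex{3,1,0} = 2
G(14) = mex{2,0,1} = 3
G(15) = mex{3,1,0} = 2
G(16) = mex{2,2,1} = 0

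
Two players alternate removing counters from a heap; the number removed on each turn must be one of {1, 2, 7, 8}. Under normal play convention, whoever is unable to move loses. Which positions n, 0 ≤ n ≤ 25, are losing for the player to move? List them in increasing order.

G(0) = 0
G(1) = mex{0} = 1
G(2) = mex{1,0} = 2
G(3) = mex{2,1} = 0
G(4) = mex{0,2} = 1
G(5) = mex{1,0} = 2
G(6) = mex{2,1} = 0
G(7) = mex{0,2,0} = 1
G(8) = mex{1,0,1,0} = 2
G(9) = mex{2,1,2,1} = 0
G(10) = mex{0,2,0,2} = 1
G(11) = mex{1,0,1,0} = 2
G(12) = mex{2,1,2,1} = 0
G(13) = mex{0,2,0,2} = 1
G(14) = mex{1,0,1,0} = 2
G(15) = mex{2,1,2,1} = 0
G(16) = mex{0,2,0,2} = 1
G(17) = mex{1,0,1,0} = 2
G(18) = mex{2,1,2,1} = 0
G(19) = mex{0,2,0,2} = 1
G(20) = mex{1,0,1,0} = 2
G(21) = mex{2,1,2,1} = 0
G(22) = mex{0,2,0,2} = 1
G(23) = mex{1,0,1,0} = 2
G(24) = mex{2,1,2,1} = 0
G(25) = mex{0,2,0,2} = 1
P-positions are exactly the n with G(n) = 0.

0, 3, 6, 9, 12, 15, 18, 21, 24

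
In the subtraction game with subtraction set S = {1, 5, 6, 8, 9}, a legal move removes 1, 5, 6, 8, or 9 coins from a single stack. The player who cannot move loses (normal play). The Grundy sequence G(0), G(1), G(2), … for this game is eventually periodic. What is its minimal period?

14

G(0) = 0
G(1) = mex{0} = 1
G(2) = mex{1} = 0
G(3) = mex{0} = 1
G(4) = mex{1} = 0
G(5) = mex{0,0} = 1
G(6) = mex{1,1,0} = 2
G(7) = mex{2,0,1} = 3
G(8) = mex{3,1,0,0} = 2
G(9) = mex{2,0,1,1,0} = 3
G(10) = mex{3,1,0,0,1} = 2
G(11) = mex{2,2,1,1,0} = 3
G(12) = mex{3,3,2,0,1} = 4
G(13) = mex{4,2,3,1,0} = 5
G(14) = mex{5,3,2,2,1} = 0
G(15) = mex{0,2,3,3,2} = 1
G(16) = mex{1,3,2,2,3} = 0
G(17) = mex{0,4,3,3,2} = 1
G(18) = mex{1,5,4,2,3} = 0
G(19) = mex{0,0,5,3,2} = 1
G(20) = mex{1,1,0,4,3} = 2
G(21) = mex{2,0,1,5,4} = 3
G(22) = mex{3,1,0,0,5} = 2
G(23) = mex{2,0,1,1,0} = 3
G(24) = mex{3,1,0,0,1} = 2
G(25) = mex{2,2,1,1,0} = 3
G(26) = mex{3,3,2,0,1} = 4
G(27) = mex{4,2,3,1,0} = 5
G(28) = mex{5,3,2,2,1} = 0
G(29) = mex{0,2,3,3,2} = 1
G(n+14) = G(n) holds for n = 0,…,8 (a full window of length max(S) = 9), so the sequence is purely periodic with period 14.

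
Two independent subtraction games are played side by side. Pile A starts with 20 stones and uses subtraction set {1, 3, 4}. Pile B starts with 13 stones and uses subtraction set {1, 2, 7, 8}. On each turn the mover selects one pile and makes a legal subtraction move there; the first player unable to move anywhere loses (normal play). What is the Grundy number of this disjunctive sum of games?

Pile A, S = {1, 3, 4}:
n :  0  1  2  3  4  5  6  7  8  9 10 11 12 13 14 15 16 17 18 19 20
G :  0  1  0  1  2  3  2  0  1  0  1  2  3  2  0  1  0  1  2  3  2
G_A(20) = 2.
Pile B, S = {1, 2, 7, 8}:
n :  0  1  2  3  4  5  6  7  8  9 10 11 12 13
G :  0  1  2  0  1  2  0  1  2  0  1  2  0  1
G_B(13) = 1.
Combined Grundy value = 2 ⊕ 1 = 3.

3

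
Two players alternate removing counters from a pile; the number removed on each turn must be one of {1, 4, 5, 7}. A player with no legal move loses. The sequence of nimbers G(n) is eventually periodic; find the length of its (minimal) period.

8

G(0) = 0
G(1) = mex{0} = 1
G(2) = mex{1} = 0
G(3) = mex{0} = 1
G(4) = mex{1,0} = 2
G(5) = mex{2,1,0} = 3
G(6) = mex{3,0,1} = 2
G(7) = mex{2,1,0,0} = 3
G(8) = mex{3,2,1,1} = 0
G(9) = mex{0,3,2,0} = 1
G(10) = mex{1,2,3,1} = 0
G(11) = mex{0,3,2,2} = 1
G(12) = mex{1,0,3,3} = 2
G(13) = mex{2,1,0,2} = 3
G(14) = mex{3,0,1,3} = 2
G(15) = mex{2,1,0,0} = 3
G(16) = mex{3,2,1,1} = 0
G(17) = mex{0,3,2,0} = 1
G(n+8) = G(n) holds for n = 0,…,6 (a full window of length max(S) = 7), so the sequence is purely periodic with period 8.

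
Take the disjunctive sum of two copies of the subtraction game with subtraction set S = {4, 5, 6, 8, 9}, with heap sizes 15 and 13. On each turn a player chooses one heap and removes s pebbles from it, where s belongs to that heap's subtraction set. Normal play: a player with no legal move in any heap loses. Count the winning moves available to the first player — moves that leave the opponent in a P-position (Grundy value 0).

0

All heaps use S = {4, 5, 6, 8, 9}:
n :  0  1  2  3  4  5  6  7  8  9 10 11 12 13 14 15
G :  0  0  0  0  1  1  1  1  2  2  2  2  3  0  0  0
Heap A: G(15) = 0.
Heap B: G(13) = 0.
Combined Grundy value = 0 ⊕ 0 = 0.
A winning move leaves total XOR = 0, i.e. changes one component's Grundy value g to g ⊕ X where X is the current total.
Heap A: target g' = 0⊕0 = 0, but every legal move changes the Grundy value (mex property), so 0 moves.
Heap B: target g' = 0⊕0 = 0, but every legal move changes the Grundy value (mex property), so 0 moves.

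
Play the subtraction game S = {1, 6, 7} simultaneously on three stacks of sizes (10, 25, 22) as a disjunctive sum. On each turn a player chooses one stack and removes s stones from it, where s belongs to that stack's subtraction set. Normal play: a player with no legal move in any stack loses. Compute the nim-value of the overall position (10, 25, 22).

All stacks use S = {1, 6, 7}:
G(0) = 0
G(1) = mex{0} = 1
G(2) = mex{1} = 0
G(3) = mex{0} = 1
G(4) = mex{1} = 0
G(5) = mex{0} = 1
G(6) = mex{1,0} = 2
G(7) = mex{2,1,0} = 3
G(8) = mex{3,0,1} = 2
G(9) = mex{2,1,0} = 3
G(10) = mex{3,0,1} = 2
G(11) = mex{2,1,0} = 3
G(12) = mex{3,2,1} = 0
G(13) = mex{0,3,2} = 1
G(14) = mex{1,2,3} = 0
G(15) = mex{0,3,2} = 1
G(16) = mex{1,2,3} = 0
G(17) = mex{0,3,2} = 1
G(18) = mex{1,0,3} = 2
G(19) = mex{2,1,0} = 3
G(20) = mex{3,0,1} = 2
G(21) = mex{2,1,0} = 3
G(22) = mex{3,0,1} = 2
G(23) = mex{2,1,0} = 3
G(24) = mex{3,2,1} = 0
G(25) = mex{0,3,2} = 1
Stack A: G(10) = 2.
Stack B: G(25) = 1.
Stack C: G(22) = 2.
Combined Grundy value = 2 ⊕ 1 ⊕ 2 = 1.

1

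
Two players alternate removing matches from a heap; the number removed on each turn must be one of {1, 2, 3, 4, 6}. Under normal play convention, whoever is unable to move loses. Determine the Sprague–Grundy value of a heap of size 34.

4

G(0) = 0
G(1) = mex{0} = 1
G(2) = mex{1,0} = 2
G(3) = mex{2,1,0} = 3
G(4) = mex{3,2,1,0} = 4
G(5) = mex{4,3,2,1} = 0
G(6) = mex{0,4,3,2,0} = 1
G(7) = mex{1,0,4,3,1} = 2
G(8) = mex{2,1,0,4,2} = 3
G(9) = mex{3,2,1,0,3} = 4
G(10) = mex{4,3,2,1,4} = 0
G(11) = mex{0,4,3,2,0} = 1
G(12) = mex{1,0,4,3,1} = 2
G(13) = mex{2,1,0,4,2} = 3
G(14) = mex{3,2,1,0,3} = 4
G(15) = mex{4,3,2,1,4} = 0
G(16) = mex{0,4,3,2,0} = 1
G(17) = mex{1,0,4,3,1} = 2
G(18) = mex{2,1,0,4,2} = 3
G(19) = mex{3,2,1,0,3} = 4
G(20) = mex{4,3,2,1,4} = 0
G(21) = mex{0,4,3,2,0} = 1
G(22) = mex{1,0,4,3,1} = 2
G(23) = mex{2,1,0,4,2} = 3
G(24) = mex{3,2,1,0,3} = 4
G(25) = mex{4,3,2,1,4} = 0
G(26) = mex{0,4,3,2,0} = 1
G(27) = mex{1,0,4,3,1} = 2
G(28) = mex{2,1,0,4,2} = 3
G(29) = mex{3,2,1,0,3} = 4
G(30) = mex{4,3,2,1,4} = 0
G(31) = mex{0,4,3,2,0} = 1
G(32) = mex{1,0,4,3,1} = 2
G(33) = mex{2,1,0,4,2} = 3
G(34) = mex{3,2,1,0,3} = 4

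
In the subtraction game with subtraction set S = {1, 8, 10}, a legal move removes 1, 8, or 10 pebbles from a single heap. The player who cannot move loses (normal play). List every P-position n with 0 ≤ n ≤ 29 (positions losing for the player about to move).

n :  0  1  2  3  4  5  6  7  8  9 10 11 12 13 14 15 16 17 18 19 20 21 22 23 24 25 26 27 28 29
G :  0  1  0  1  0  1  0  1  2  0  1  0  1  0  1  0  1  2  0  1  0  1  0  1  0  1  2  0  1  0
P-positions are exactly the n with G(n) = 0.

0, 2, 4, 6, 9, 11, 13, 15, 18, 20, 22, 24, 27, 29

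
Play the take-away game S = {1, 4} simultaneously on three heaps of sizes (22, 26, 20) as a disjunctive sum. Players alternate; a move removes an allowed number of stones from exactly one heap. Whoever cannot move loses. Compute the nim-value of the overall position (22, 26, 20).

1

All heaps use S = {1, 4}:
n :  0  1  2  3  4  5  6  7  8  9 10 11 12 13 14 15 16 17 18 19 20 21 22 23 24 25 26
G :  0  1  0  1  2  0  1  0  1  2  0  1  0  1  2  0  1  0  1  2  0  1  0  1  2  0  1
Heap A: G(22) = 0.
Heap B: G(26) = 1.
Heap C: G(20) = 0.
Combined Grundy value = 0 ⊕ 1 ⊕ 0 = 1.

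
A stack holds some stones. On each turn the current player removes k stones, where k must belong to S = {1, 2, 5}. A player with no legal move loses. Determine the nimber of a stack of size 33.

0

G(0) = 0
G(1) = mex{0} = 1
G(2) = mex{1,0} = 2
G(3) = mex{2,1} = 0
G(4) = mex{0,2} = 1
G(5) = mex{1,0,0} = 2
G(6) = mex{2,1,1} = 0
G(7) = mex{0,2,2} = 1
G(8) = mex{1,0,0} = 2
G(9) = mex{2,1,1} = 0
G(10) = mex{0,2,2} = 1
G(11) = mex{1,0,0} = 2
G(12) = mex{2,1,1} = 0
G(13) = mex{0,2,2} = 1
G(14) = mex{1,0,0} = 2
G(15) = mex{2,1,1} = 0
G(16) = mex{0,2,2} = 1
G(17) = mex{1,0,0} = 2
G(18) = mex{2,1,1} = 0
G(19) = mex{0,2,2} = 1
G(20) = mex{1,0,0} = 2
G(21) = mex{2,1,1} = 0
G(22) = mex{0,2,2} = 1
G(23) = mex{1,0,0} = 2
G(24) = mex{2,1,1} = 0
G(25) = mex{0,2,2} = 1
G(26) = mex{1,0,0} = 2
G(27) = mex{2,1,1} = 0
G(28) = mex{0,2,2} = 1
G(29) = mex{1,0,0} = 2
G(30) = mex{2,1,1} = 0
G(31) = mex{0,2,2} = 1
G(32) = mex{1,0,0} = 2
G(33) = mex{2,1,1} = 0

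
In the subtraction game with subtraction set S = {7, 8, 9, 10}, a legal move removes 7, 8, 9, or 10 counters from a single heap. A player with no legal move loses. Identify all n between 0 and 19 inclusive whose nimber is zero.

G(0) = 0
G(1) = mex{} = 0
G(2) = mex{} = 0
G(3) = mex{} = 0
G(4) = mex{} = 0
G(5) = mex{} = 0
G(6) = mex{} = 0
G(7) = mex{0} = 1
G(8) = mex{0,0} = 1
G(9) = mex{0,0,0} = 1
G(10) = mex{0,0,0,0} = 1
G(11) = mex{0,0,0,0} = 1
G(12) = mex{0,0,0,0} = 1
G(13) = mex{0,0,0,0} = 1
G(14) = mex{1,0,0,0} = 2
G(15) = mex{1,1,0,0} = 2
G(16) = mex{1,1,1,0} = 2
G(17) = mex{1,1,1,1} = 0
G(18) = mex{1,1,1,1} = 0
G(19) = mex{1,1,1,1} = 0
P-positions are exactly the n with G(n) = 0.

0, 1, 2, 3, 4, 5, 6, 17, 18, 19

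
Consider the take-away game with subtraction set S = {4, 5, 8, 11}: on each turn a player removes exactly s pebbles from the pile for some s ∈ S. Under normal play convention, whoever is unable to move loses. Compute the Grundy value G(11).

2

n :  0  1  2  3  4  5  6  7  8  9 10 11
G :  0  0  0  0  1  1  1  1  2  2  2  2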